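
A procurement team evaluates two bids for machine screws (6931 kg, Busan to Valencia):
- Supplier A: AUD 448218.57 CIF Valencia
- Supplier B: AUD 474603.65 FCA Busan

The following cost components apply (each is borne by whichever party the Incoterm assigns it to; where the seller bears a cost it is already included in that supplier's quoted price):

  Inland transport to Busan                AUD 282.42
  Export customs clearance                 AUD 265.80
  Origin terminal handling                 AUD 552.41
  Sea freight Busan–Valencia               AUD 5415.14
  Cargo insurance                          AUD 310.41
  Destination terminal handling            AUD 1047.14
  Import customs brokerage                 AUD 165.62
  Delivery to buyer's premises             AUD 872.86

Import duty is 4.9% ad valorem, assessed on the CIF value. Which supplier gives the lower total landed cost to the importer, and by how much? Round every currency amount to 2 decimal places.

Supplier A (CIF):
The CIF price already equals the CIF value: 448218.57
Import duty = 448218.57 × 4.9% = 21962.71
Buyer bears (A): 1047.14 + 165.62 + 872.86 = 2085.62
Landed cost (A) = invoice 448218.57 + 2085.62 + duty 21962.71 = 472266.90
Supplier B (FCA):
CIF value = FCA price + origin terminal + freight + insurance = 474603.65 + 552.41 + 5415.14 + 310.41 = 480881.61
Import duty = 480881.61 × 4.9% = 23563.20
Buyer bears (B): 552.41 + 5415.14 + 310.41 + 1047.14 + 165.62 + 872.86 = 8363.58
Landed cost (B) = invoice 474603.65 + 8363.58 + duty 23563.20 = 506530.43
Difference = |472266.90 − 506530.43| = 34263.53

Supplier A is cheaper by AUD 34263.53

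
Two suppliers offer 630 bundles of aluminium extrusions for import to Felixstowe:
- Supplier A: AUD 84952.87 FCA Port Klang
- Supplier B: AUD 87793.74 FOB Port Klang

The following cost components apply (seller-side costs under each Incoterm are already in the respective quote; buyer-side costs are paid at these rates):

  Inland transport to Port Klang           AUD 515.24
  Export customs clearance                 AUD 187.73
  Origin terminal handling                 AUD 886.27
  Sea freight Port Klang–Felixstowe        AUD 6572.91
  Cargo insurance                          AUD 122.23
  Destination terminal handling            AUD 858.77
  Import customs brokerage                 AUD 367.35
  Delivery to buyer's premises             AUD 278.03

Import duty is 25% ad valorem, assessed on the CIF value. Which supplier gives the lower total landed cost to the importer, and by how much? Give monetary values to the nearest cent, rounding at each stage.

Supplier A (FCA):
CIF value = FCA price + origin terminal + freight + insurance = 84952.87 + 886.27 + 6572.91 + 122.23 = 92534.28
Import duty = 92534.28 × 25% = 23133.57
Buyer bears (A): 886.27 + 6572.91 + 122.23 + 858.77 + 367.35 + 278.03 = 9085.56
Landed cost (A) = invoice 84952.87 + 9085.56 + duty 23133.57 = 117172.00
Supplier B (FOB):
CIF value = FOB price + freight + insurance = 87793.74 + 6572.91 + 122.23 = 94488.88
Import duty = 94488.88 × 25% = 23622.22
Buyer bears (B): 6572.91 + 122.23 + 858.77 + 367.35 + 278.03 = 8199.29
Landed cost (B) = invoice 87793.74 + 8199.29 + duty 23622.22 = 119615.25
Difference = |117172.00 − 119615.25| = 2443.25

Supplier A is cheaper by AUD 2443.25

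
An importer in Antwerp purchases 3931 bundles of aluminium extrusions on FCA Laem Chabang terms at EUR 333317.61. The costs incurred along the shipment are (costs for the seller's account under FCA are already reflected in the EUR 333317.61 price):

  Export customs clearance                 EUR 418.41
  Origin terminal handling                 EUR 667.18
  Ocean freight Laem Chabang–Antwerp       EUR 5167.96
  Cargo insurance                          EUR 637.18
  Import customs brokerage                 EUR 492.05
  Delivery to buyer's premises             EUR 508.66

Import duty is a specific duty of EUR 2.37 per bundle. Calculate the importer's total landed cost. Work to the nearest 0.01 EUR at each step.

FCA: the seller delivers export-cleared goods to the carrier; the buyer bears costs from that point.
Already in the invoice (seller's account under FCA): export clearance — exclude.
CIF value = FCA price + origin terminal + freight + insurance = 333317.61 + 667.18 + 5167.96 + 637.18 = 339789.93
Import duty = 3931 × 2.37 = 9316.47
Buyer bears: origin terminal 667.18 + freight 5167.96 + insurance 637.18 + brokerage 492.05 + delivery 508.66 + duty 9316.47 = 16789.50
Landed cost = invoice 333317.61 + 16789.50 = 350107.11

Total landed cost: EUR 350107.11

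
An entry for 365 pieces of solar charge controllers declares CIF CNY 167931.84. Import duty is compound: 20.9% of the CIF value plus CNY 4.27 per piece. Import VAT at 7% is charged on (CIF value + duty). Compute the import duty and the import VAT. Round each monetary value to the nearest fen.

Ad valorem component: 167931.84 × 20.9% = 35097.75
Specific component: 365 × 4.27 = 1558.55
Import duty = 35097.75 + 1558.55 = 36656.30
VAT base = CIF + duty = 167931.84 + 36656.30 = 204588.14
Import VAT = 204588.14 × 7% = 14321.17

Import duty: CNY 36656.30; import VAT: CNY 14321.17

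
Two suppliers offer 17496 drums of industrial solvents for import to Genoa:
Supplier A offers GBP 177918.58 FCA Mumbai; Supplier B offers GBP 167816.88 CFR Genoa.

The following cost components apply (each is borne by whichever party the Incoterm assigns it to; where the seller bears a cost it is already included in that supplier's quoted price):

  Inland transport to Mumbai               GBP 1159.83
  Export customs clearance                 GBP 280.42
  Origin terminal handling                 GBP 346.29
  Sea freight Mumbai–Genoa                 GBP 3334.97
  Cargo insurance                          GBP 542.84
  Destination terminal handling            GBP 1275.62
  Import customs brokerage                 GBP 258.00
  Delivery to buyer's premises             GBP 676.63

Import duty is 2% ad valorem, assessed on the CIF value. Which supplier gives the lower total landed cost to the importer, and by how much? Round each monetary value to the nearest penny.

Supplier A (FCA):
CIF value = FCA price + origin terminal + freight + insurance = 177918.58 + 346.29 + 3334.97 + 542.84 = 182142.68
Import duty = 182142.68 × 2% = 3642.85
Buyer bears (A): 346.29 + 3334.97 + 542.84 + 1275.62 + 258.00 + 676.63 = 6434.35
Landed cost (A) = invoice 177918.58 + 6434.35 + duty 3642.85 = 187995.78
Supplier B (CFR):
CIF value = CFR price + insurance = 167816.88 + 542.84 = 168359.72
Import duty = 168359.72 × 2% = 3367.19
Buyer bears (B): 542.84 + 1275.62 + 258.00 + 676.63 = 2753.09
Landed cost (B) = invoice 167816.88 + 2753.09 + duty 3367.19 = 173937.16
Difference = |187995.78 − 173937.16| = 14058.62

Supplier B is cheaper by GBP 14058.62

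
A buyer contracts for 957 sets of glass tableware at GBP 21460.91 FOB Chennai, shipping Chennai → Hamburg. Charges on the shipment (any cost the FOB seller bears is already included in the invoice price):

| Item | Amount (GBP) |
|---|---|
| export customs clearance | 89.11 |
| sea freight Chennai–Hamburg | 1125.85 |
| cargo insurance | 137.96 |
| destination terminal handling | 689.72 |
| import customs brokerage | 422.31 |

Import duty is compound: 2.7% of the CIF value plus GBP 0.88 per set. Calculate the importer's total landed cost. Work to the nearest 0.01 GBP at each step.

FOB: the seller bears costs until goods are on board at the origin port; the buyer bears freight, insurance and all costs thereafter.
Already in the invoice (seller's account under FOB): export clearance — exclude.
CIF value = FOB price + freight + insurance = 21460.91 + 1125.85 + 137.96 = 22724.72
Ad valorem component: 22724.72 × 2.7% = 613.57
Specific component: 957 × 0.88 = 842.16
Import duty = 613.57 + 842.16 = 1455.73
Buyer bears: freight 1125.85 + insurance 137.96 + destination terminal 689.72 + brokerage 422.31 + duty 1455.73 = 3831.57
Landed cost = invoice 21460.91 + 3831.57 = 25292.48

Total landed cost: GBP 25292.48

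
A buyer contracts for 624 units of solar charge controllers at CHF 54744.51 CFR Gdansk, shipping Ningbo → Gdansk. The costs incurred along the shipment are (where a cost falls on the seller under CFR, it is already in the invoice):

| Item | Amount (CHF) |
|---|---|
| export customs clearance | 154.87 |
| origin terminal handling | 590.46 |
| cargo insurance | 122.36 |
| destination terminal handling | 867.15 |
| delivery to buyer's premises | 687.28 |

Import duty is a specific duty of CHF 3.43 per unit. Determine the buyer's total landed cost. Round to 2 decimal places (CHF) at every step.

CFR: the seller pays costs through ocean freight to the destination port, but not insurance.
Already in the invoice (seller's account under CFR): export clearance, origin terminal — exclude.
CIF value = CFR price + insurance = 54744.51 + 122.36 = 54866.87
Import duty = 624 × 3.43 = 2140.32
Buyer bears: insurance 122.36 + destination terminal 867.15 + delivery 687.28 + duty 2140.32 = 3817.11
Landed cost = invoice 54744.51 + 3817.11 = 58561.62

Total landed cost: CHF 58561.62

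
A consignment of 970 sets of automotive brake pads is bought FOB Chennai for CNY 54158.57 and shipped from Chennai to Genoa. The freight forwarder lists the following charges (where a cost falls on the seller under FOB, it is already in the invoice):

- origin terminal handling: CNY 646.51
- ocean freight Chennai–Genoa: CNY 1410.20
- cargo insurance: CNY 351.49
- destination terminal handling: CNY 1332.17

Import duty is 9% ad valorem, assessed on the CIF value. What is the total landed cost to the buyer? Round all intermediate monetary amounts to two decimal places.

FOB: the seller bears costs until goods are on board at the origin port; the buyer bears freight, insurance and all costs thereafter.
Already in the invoice (seller's account under FOB): origin terminal — exclude.
CIF value = FOB price + freight + insurance = 54158.57 + 1410.20 + 351.49 = 55920.26
Import duty = 55920.26 × 9% = 5032.82
Buyer bears: freight 1410.20 + insurance 351.49 + destination terminal 1332.17 + duty 5032.82 = 8126.68
Landed cost = invoice 54158.57 + 8126.68 = 62285.25

Total landed cost: CNY 62285.25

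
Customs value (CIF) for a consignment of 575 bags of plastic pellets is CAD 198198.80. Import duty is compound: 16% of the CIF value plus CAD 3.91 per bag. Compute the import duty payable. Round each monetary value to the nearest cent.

Import duty: CAD 33960.06

Ad valorem component: 198198.80 × 16% = 31711.81
Specific component: 575 × 3.91 = 2248.25
Import duty = 31711.81 + 2248.25 = 33960.06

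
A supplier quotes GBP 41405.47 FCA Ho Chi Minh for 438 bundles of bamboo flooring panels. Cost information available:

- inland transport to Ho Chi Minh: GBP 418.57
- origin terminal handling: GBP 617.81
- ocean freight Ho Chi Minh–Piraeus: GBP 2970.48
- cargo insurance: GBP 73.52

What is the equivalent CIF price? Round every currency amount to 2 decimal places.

CIF price: GBP 45067.28

Not relevant to the conversion: inland to port — on the seller under both FCA and CIF; already in the FCA price and stays in the CIF price.
From FCA to CIF, the seller additionally bears: origin terminal, freight, insurance.
CIF price = 41405.47 + 617.81 + 2970.48 + 73.52 = 45067.28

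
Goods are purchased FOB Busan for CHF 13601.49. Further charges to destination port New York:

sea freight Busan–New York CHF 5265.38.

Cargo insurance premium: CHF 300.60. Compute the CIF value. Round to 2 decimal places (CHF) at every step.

CIF = FOB price + freight + insurance
CIF = 13601.49 + 5265.38 + 300.60 = 19167.47

CIF value: CHF 19167.47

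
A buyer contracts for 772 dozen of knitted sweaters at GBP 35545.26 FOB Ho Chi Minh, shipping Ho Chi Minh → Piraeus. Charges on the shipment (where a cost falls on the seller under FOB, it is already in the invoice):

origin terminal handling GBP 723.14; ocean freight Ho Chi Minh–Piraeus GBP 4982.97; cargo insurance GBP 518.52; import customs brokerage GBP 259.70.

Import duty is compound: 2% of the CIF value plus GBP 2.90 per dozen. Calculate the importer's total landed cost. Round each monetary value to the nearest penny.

FOB: the seller bears costs until goods are on board at the origin port; the buyer bears freight, insurance and all costs thereafter.
Already in the invoice (seller's account under FOB): origin terminal — exclude.
CIF value = FOB price + freight + insurance = 35545.26 + 4982.97 + 518.52 = 41046.75
Ad valorem component: 41046.75 × 2% = 820.94
Specific component: 772 × 2.90 = 2238.80
Import duty = 820.94 + 2238.80 = 3059.74
Buyer bears: freight 4982.97 + insurance 518.52 + brokerage 259.70 + duty 3059.74 = 8820.93
Landed cost = invoice 35545.26 + 8820.93 = 44366.19

Total landed cost: GBP 44366.19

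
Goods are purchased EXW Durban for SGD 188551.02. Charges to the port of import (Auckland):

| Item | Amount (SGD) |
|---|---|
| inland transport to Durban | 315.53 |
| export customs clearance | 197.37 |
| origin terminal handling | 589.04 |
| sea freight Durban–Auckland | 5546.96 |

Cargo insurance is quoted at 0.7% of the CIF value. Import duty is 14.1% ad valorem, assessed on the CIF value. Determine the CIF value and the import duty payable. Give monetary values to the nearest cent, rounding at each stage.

Let C be the CIF value. C = EXW price + pre-shipment costs + freight + 0.7% × C
C − 0.7% × C = 188551.02 + 315.53 + 197.37 + 589.04 + 5546.96
0.993 × C = 195199.92
C = 195199.92 / 0.993 = 196575.95
Insurance premium = 0.7% × 196575.95 = 1376.03
Import duty = 196575.95 × 14.1% = 27717.21

CIF value: SGD 196575.95; import duty: SGD 27717.21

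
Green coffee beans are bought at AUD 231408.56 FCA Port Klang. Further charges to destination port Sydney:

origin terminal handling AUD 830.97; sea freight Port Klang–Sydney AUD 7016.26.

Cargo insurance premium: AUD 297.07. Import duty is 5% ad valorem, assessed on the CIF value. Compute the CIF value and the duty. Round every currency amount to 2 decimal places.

CIF = FCA price + pre-shipment costs + freight + insurance
CIF = 231408.56 + 830.97 + 7016.26 + 297.07 = 239552.86
Import duty = 239552.86 × 5% = 11977.64

CIF value: AUD 239552.86; import duty: AUD 11977.64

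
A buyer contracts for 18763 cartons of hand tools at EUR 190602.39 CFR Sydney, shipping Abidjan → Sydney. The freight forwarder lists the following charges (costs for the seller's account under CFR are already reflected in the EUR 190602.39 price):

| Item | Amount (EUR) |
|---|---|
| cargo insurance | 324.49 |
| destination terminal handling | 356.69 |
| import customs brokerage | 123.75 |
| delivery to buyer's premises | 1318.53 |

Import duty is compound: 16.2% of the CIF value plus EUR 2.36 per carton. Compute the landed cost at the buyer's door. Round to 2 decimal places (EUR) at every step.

Total landed cost: EUR 267936.68

CFR: the seller pays costs through ocean freight to the destination port, but not insurance.
CIF value = CFR price + insurance = 190602.39 + 324.49 = 190926.88
Ad valorem component: 190926.88 × 16.2% = 30930.15
Specific component: 18763 × 2.36 = 44280.68
Import duty = 30930.15 + 44280.68 = 75210.83
Buyer bears: insurance 324.49 + destination terminal 356.69 + brokerage 123.75 + delivery 1318.53 + duty 75210.83 = 77334.29
Landed cost = invoice 190602.39 + 77334.29 = 267936.68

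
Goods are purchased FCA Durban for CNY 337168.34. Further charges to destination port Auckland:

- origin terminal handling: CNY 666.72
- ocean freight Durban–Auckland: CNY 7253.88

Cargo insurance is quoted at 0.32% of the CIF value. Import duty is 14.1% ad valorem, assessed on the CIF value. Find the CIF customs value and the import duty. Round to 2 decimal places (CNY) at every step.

Let C be the CIF value. C = FCA price + pre-shipment costs + freight + 0.32% × C
C − 0.32% × C = 337168.34 + 666.72 + 7253.88
0.9968 × C = 345088.94
C = 345088.94 / 0.9968 = 346196.77
Insurance premium = 0.32% × 346196.77 = 1107.83
Import duty = 346196.77 × 14.1% = 48813.74

CIF value: CNY 346196.77; import duty: CNY 48813.74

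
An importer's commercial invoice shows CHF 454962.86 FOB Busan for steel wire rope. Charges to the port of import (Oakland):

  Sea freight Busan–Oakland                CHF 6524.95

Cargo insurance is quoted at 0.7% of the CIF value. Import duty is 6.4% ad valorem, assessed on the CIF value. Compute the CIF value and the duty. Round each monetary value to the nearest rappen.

CIF value: CHF 464741.00; import duty: CHF 29743.42

Let C be the CIF value. C = FOB price + freight + 0.7% × C
C − 0.7% × C = 454962.86 + 6524.95
0.993 × C = 461487.81
C = 461487.81 / 0.993 = 464741.00
Insurance premium = 0.7% × 464741.00 = 3253.19
Import duty = 464741.00 × 6.4% = 29743.42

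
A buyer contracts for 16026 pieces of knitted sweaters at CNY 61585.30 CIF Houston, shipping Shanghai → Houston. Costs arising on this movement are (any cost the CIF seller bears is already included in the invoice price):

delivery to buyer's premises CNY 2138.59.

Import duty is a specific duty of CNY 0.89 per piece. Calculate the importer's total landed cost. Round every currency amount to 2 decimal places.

Total landed cost: CNY 77987.03

CIF: the seller pays costs through ocean freight and marine insurance to the destination port.
The CIF price already equals the CIF value: 61585.30
Import duty = 16026 × 0.89 = 14263.14
Buyer bears: delivery 2138.59 + duty 14263.14 = 16401.73
Landed cost = invoice 61585.30 + 16401.73 = 77987.03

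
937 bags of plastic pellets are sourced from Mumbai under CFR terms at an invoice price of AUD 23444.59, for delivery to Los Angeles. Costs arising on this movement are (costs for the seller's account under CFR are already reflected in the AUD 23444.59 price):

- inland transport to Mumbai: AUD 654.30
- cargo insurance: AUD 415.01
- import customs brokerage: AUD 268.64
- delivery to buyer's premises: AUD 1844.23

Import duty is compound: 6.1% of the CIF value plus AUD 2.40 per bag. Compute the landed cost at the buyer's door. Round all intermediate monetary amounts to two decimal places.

Total landed cost: AUD 29676.71

CFR: the seller pays costs through ocean freight to the destination port, but not insurance.
Already in the invoice (seller's account under CFR): inland to port — exclude.
CIF value = CFR price + insurance = 23444.59 + 415.01 = 23859.60
Ad valorem component: 23859.60 × 6.1% = 1455.44
Specific component: 937 × 2.40 = 2248.80
Import duty = 1455.44 + 2248.80 = 3704.24
Buyer bears: insurance 415.01 + brokerage 268.64 + delivery 1844.23 + duty 3704.24 = 6232.12
Landed cost = invoice 23444.59 + 6232.12 = 29676.71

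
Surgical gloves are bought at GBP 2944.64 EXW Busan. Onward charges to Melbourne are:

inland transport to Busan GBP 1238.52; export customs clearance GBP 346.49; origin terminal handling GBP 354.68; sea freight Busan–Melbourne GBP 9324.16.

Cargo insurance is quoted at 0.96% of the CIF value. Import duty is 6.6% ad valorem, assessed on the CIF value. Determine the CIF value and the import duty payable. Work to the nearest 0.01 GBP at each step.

Let C be the CIF value. C = EXW price + pre-shipment costs + freight + 0.96% × C
C − 0.96% × C = 2944.64 + 1238.52 + 346.49 + 354.68 + 9324.16
0.9904 × C = 14208.49
C = 14208.49 / 0.9904 = 14346.21
Insurance premium = 0.96% × 14346.21 = 137.72
Import duty = 14346.21 × 6.6% = 946.85

CIF value: GBP 14346.21; import duty: GBP 946.85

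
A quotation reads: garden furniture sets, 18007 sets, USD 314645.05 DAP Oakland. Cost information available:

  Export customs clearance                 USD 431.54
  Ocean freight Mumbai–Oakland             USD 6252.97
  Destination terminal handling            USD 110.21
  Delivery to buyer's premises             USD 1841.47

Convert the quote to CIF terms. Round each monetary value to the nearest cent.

Not relevant to the conversion: freight, export clearance — on the seller under both DAP and CIF; already in the DAP price and stays in the CIF price.
From DAP to CIF, the seller no longer bears: destination terminal, delivery.
CIF price = 314645.05 − 110.21 − 1841.47 = 312693.37

CIF price: USD 312693.37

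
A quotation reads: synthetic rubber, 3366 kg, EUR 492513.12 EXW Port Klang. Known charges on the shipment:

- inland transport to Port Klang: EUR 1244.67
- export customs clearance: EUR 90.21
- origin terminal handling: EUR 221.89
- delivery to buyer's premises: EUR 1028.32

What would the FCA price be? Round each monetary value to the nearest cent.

Not relevant to the conversion: delivery, origin terminal — on the buyer under both terms; not part of either seller's price.
From EXW to FCA, the seller additionally bears: inland to port, export clearance.
FCA price = 492513.12 + 1244.67 + 90.21 = 493848.00

FCA price: EUR 493848.00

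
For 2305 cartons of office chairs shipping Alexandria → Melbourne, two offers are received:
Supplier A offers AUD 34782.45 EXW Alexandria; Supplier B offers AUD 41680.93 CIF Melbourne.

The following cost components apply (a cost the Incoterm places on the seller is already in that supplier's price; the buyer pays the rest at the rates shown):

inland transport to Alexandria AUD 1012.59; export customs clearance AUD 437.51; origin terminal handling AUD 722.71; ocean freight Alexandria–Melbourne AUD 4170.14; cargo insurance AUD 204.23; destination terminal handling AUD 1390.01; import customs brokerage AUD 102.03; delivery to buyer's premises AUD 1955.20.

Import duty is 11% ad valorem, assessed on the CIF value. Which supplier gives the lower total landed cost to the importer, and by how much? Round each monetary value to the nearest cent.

Supplier A (EXW):
CIF value = EXW price + inland to port + export clearance + origin terminal + freight + insurance = 34782.45 + 1012.59 + 437.51 + 722.71 + 4170.14 + 204.23 = 41329.63
Import duty = 41329.63 × 11% = 4546.26
Buyer bears (A): 1012.59 + 437.51 + 722.71 + 4170.14 + 204.23 + 1390.01 + 102.03 + 1955.20 = 9994.42
Landed cost (A) = invoice 34782.45 + 9994.42 + duty 4546.26 = 49323.13
Supplier B (CIF):
The CIF price already equals the CIF value: 41680.93
Import duty = 41680.93 × 11% = 4584.90
Buyer bears (B): 1390.01 + 102.03 + 1955.20 = 3447.24
Landed cost (B) = invoice 41680.93 + 3447.24 + duty 4584.90 = 49713.07
Difference = |49323.13 − 49713.07| = 389.94

Supplier A is cheaper by AUD 389.94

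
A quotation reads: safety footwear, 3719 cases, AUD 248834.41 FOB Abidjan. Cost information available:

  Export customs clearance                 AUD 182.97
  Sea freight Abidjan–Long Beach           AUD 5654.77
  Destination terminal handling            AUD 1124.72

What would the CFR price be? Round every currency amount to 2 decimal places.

CFR price: AUD 254489.18

Not relevant to the conversion: export clearance — on the seller under both FOB and CFR; already in the FOB price and stays in the CFR price. destination terminal — on the buyer under both terms; not part of either seller's price.
From FOB to CFR, the seller additionally bears: freight.
CFR price = 248834.41 + 5654.77 = 254489.18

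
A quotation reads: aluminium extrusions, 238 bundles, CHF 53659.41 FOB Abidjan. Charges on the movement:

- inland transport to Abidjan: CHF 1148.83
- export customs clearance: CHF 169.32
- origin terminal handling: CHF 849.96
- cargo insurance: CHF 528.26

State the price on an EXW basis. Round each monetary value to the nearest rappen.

Not relevant to the conversion: insurance — on the buyer under both terms; not part of either seller's price.
From FOB to EXW, the seller no longer bears: inland to port, export clearance, origin terminal.
EXW price = 53659.41 − 1148.83 − 169.32 − 849.96 = 51491.30

EXW price: CHF 51491.30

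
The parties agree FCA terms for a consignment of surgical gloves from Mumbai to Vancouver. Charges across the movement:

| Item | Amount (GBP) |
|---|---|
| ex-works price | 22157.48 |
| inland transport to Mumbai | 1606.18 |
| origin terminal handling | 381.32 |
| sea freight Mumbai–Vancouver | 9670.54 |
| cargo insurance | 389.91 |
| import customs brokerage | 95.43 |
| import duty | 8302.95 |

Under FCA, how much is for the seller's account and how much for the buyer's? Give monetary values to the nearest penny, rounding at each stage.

FCA: the seller delivers export-cleared goods to the carrier; the buyer bears costs from that point.
Seller's account: goods 22157.48 + inland to port 1606.18 = 23763.66
Buyer's account: origin terminal 381.32 + freight 9670.54 + insurance 389.91 + brokerage 95.43 + duty 8302.95 = 18840.15

Seller: GBP 23763.66; buyer: GBP 18840.15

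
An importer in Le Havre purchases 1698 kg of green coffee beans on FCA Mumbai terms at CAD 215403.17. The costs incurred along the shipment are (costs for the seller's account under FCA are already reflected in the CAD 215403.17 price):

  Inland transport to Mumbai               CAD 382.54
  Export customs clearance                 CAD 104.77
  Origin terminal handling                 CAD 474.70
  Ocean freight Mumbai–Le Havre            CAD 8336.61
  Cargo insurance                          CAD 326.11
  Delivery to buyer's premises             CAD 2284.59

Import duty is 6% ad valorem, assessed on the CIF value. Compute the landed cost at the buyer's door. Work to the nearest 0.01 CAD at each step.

Total landed cost: CAD 240297.62

FCA: the seller delivers export-cleared goods to the carrier; the buyer bears costs from that point.
Already in the invoice (seller's account under FCA): inland to port, export clearance — exclude.
CIF value = FCA price + origin terminal + freight + insurance = 215403.17 + 474.70 + 8336.61 + 326.11 = 224540.59
Import duty = 224540.59 × 6% = 13472.44
Buyer bears: origin terminal 474.70 + freight 8336.61 + insurance 326.11 + delivery 2284.59 + duty 13472.44 = 24894.45
Landed cost = invoice 215403.17 + 24894.45 = 240297.62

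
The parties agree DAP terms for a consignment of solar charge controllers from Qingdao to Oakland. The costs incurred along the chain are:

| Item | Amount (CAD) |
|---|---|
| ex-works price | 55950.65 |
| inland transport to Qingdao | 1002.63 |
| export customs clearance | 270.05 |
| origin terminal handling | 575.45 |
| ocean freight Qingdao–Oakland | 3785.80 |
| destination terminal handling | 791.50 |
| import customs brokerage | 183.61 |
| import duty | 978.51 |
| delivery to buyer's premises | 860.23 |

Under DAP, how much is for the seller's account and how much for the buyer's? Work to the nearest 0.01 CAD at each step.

Seller: CAD 63236.31; buyer: CAD 1162.12

DAP: the seller bears all costs to the named destination except import duty and clearance.
Seller's account: goods 55950.65 + inland to port 1002.63 + export clearance 270.05 + origin terminal 575.45 + freight 3785.80 + destination terminal 791.50 + delivery 860.23 = 63236.31
Buyer's account: brokerage 183.61 + duty 978.51 = 1162.12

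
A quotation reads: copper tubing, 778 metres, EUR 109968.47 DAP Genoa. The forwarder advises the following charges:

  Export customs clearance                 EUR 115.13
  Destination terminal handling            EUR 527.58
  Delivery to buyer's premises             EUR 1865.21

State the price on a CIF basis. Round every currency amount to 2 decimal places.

Not relevant to the conversion: export clearance — on the seller under both DAP and CIF; already in the DAP price and stays in the CIF price.
From DAP to CIF, the seller no longer bears: destination terminal, delivery.
CIF price = 109968.47 − 527.58 − 1865.21 = 107575.68

CIF price: EUR 107575.68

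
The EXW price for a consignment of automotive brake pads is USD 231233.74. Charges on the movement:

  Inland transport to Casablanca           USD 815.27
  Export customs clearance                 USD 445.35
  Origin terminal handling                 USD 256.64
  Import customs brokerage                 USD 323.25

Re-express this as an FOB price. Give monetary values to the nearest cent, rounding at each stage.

Not relevant to the conversion: brokerage — on the buyer under both terms; not part of either seller's price.
From EXW to FOB, the seller additionally bears: inland to port, export clearance, origin terminal.
FOB price = 231233.74 + 815.27 + 445.35 + 256.64 = 232751.00

FOB price: USD 232751.00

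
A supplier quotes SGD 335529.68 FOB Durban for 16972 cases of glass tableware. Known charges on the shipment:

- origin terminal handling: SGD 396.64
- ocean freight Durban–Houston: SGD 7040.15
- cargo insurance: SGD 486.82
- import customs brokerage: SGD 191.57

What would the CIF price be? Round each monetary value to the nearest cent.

CIF price: SGD 343056.65

Not relevant to the conversion: origin terminal — on the seller under both FOB and CIF; already in the FOB price and stays in the CIF price. brokerage — on the buyer under both terms; not part of either seller's price.
From FOB to CIF, the seller additionally bears: freight, insurance.
CIF price = 335529.68 + 7040.15 + 486.82 = 343056.65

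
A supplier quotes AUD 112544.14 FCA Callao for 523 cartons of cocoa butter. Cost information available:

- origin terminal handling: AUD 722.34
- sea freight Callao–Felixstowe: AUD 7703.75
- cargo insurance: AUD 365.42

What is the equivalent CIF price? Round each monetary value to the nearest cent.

From FCA to CIF, the seller additionally bears: origin terminal, freight, insurance.
CIF price = 112544.14 + 722.34 + 7703.75 + 365.42 = 121335.65

CIF price: AUD 121335.65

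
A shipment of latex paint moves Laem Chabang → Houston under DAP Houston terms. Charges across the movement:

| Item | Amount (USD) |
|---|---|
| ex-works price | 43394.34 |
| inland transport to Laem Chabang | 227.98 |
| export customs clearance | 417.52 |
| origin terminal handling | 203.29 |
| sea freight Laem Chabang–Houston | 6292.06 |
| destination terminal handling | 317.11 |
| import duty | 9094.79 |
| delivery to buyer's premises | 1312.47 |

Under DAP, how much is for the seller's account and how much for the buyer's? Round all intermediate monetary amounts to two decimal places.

DAP: the seller bears all costs to the named destination except import duty and clearance.
Seller's account: goods 43394.34 + inland to port 227.98 + export clearance 417.52 + origin terminal 203.29 + freight 6292.06 + destination terminal 317.11 + delivery 1312.47 = 52164.77
Buyer's account: duty 9094.79 = 9094.79

Seller: USD 52164.77; buyer: USD 9094.79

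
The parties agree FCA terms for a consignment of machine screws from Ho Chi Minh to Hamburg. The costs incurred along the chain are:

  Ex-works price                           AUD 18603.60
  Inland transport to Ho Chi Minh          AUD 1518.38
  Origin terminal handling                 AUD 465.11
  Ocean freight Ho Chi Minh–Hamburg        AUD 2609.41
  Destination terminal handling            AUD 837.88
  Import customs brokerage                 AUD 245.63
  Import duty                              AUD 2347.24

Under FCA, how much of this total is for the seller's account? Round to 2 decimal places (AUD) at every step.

Seller's account: AUD 20121.98

FCA: the seller delivers export-cleared goods to the carrier; the buyer bears costs from that point.
Seller's account: goods 18603.60 + inland to port 1518.38 = 20121.98
Buyer's account: origin terminal 465.11 + freight 2609.41 + destination terminal 837.88 + brokerage 245.63 + duty 2347.24 = 6505.27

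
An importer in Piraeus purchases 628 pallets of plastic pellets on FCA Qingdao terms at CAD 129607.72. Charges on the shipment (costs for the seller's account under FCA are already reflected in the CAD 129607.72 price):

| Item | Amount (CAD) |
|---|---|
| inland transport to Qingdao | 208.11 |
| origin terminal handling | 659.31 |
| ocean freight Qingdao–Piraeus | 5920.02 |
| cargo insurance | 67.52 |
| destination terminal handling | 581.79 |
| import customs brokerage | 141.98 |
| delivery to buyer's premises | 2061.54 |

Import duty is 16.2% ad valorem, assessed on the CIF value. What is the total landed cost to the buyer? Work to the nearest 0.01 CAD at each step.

Total landed cost: CAD 161113.12

FCA: the seller delivers export-cleared goods to the carrier; the buyer bears costs from that point.
Already in the invoice (seller's account under FCA): inland to port — exclude.
CIF value = FCA price + origin terminal + freight + insurance = 129607.72 + 659.31 + 5920.02 + 67.52 = 136254.57
Import duty = 136254.57 × 16.2% = 22073.24
Buyer bears: origin terminal 659.31 + freight 5920.02 + insurance 67.52 + destination terminal 581.79 + brokerage 141.98 + delivery 2061.54 + duty 22073.24 = 31505.40
Landed cost = invoice 129607.72 + 31505.40 = 161113.12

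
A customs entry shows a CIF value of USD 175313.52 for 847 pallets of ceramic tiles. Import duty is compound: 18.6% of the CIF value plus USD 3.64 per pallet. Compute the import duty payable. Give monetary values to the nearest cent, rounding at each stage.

Ad valorem component: 175313.52 × 18.6% = 32608.31
Specific component: 847 × 3.64 = 3083.08
Import duty = 32608.31 + 3083.08 = 35691.39

Import duty: USD 35691.39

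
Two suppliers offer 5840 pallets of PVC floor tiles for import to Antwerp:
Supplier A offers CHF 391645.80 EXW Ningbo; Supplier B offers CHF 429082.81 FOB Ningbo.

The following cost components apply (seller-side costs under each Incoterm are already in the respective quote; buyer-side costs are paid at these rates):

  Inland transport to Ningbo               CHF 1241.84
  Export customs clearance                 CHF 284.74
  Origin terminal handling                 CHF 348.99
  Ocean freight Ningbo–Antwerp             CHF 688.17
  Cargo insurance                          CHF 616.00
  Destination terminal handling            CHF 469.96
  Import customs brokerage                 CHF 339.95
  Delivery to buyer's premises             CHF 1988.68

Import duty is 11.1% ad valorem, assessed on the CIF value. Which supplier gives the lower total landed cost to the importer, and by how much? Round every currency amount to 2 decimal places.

Supplier A is cheaper by CHF 39508.76

Supplier A (EXW):
CIF value = EXW price + inland to port + export clearance + origin terminal + freight + insurance = 391645.80 + 1241.84 + 284.74 + 348.99 + 688.17 + 616.00 = 394825.54
Import duty = 394825.54 × 11.1% = 43825.63
Buyer bears (A): 1241.84 + 284.74 + 348.99 + 688.17 + 616.00 + 469.96 + 339.95 + 1988.68 = 5978.33
Landed cost (A) = invoice 391645.80 + 5978.33 + duty 43825.63 = 441449.76
Supplier B (FOB):
CIF value = FOB price + freight + insurance = 429082.81 + 688.17 + 616.00 = 430386.98
Import duty = 430386.98 × 11.1% = 47772.95
Buyer bears (B): 688.17 + 616.00 + 469.96 + 339.95 + 1988.68 = 4102.76
Landed cost (B) = invoice 429082.81 + 4102.76 + duty 47772.95 = 480958.52
Difference = |441449.76 − 480958.52| = 39508.76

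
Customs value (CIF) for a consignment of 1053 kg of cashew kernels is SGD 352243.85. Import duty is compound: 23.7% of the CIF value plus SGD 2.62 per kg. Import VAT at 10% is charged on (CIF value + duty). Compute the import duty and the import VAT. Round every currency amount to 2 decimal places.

Import duty: SGD 86240.65; import VAT: SGD 43848.45

Ad valorem component: 352243.85 × 23.7% = 83481.79
Specific component: 1053 × 2.62 = 2758.86
Import duty = 83481.79 + 2758.86 = 86240.65
VAT base = CIF + duty = 352243.85 + 86240.65 = 438484.50
Import VAT = 438484.50 × 10% = 43848.45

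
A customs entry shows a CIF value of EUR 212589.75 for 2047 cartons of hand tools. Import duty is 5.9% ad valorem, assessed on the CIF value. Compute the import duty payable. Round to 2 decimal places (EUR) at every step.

Import duty: EUR 12542.80

Import duty = 212589.75 × 5.9% = 12542.80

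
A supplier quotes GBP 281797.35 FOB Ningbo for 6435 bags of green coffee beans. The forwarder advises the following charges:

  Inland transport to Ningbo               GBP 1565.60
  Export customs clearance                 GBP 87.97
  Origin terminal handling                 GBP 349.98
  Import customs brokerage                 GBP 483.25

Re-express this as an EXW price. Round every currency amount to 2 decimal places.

EXW price: GBP 279793.80

Not relevant to the conversion: brokerage — on the buyer under both terms; not part of either seller's price.
From FOB to EXW, the seller no longer bears: inland to port, export clearance, origin terminal.
EXW price = 281797.35 − 1565.60 − 87.97 − 349.98 = 279793.80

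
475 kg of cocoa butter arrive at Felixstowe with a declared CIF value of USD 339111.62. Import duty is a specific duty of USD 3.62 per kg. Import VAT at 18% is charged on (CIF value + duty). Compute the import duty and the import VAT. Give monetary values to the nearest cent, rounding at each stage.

Import duty: USD 1719.50; import VAT: USD 61349.60

Import duty = 475 × 3.62 = 1719.50
VAT base = CIF + duty = 339111.62 + 1719.50 = 340831.12
Import VAT = 340831.12 × 18% = 61349.60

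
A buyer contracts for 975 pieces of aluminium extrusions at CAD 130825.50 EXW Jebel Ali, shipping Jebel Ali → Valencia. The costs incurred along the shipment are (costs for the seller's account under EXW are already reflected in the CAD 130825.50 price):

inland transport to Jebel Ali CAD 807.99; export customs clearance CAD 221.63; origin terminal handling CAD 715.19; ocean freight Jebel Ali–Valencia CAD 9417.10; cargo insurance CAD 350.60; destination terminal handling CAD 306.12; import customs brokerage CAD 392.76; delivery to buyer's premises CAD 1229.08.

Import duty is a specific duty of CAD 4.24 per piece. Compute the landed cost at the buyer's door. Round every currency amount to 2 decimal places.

Total landed cost: CAD 148399.97

EXW: the seller makes goods available at their premises; the buyer bears all onward costs.
CIF value = EXW price + inland to port + export clearance + origin terminal + freight + insurance = 130825.50 + 807.99 + 221.63 + 715.19 + 9417.10 + 350.60 = 142338.01
Import duty = 975 × 4.24 = 4134.00
Buyer bears: inland to port 807.99 + export clearance 221.63 + origin terminal 715.19 + freight 9417.10 + insurance 350.60 + destination terminal 306.12 + brokerage 392.76 + delivery 1229.08 + duty 4134.00 = 17574.47
Landed cost = invoice 130825.50 + 17574.47 = 148399.97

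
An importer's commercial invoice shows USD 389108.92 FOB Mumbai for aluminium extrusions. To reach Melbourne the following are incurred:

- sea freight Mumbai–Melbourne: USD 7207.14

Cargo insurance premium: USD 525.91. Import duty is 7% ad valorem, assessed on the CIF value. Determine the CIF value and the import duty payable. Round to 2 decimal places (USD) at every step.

CIF value: USD 396841.97; import duty: USD 27778.94

CIF = FOB price + freight + insurance
CIF = 389108.92 + 7207.14 + 525.91 = 396841.97
Import duty = 396841.97 × 7% = 27778.94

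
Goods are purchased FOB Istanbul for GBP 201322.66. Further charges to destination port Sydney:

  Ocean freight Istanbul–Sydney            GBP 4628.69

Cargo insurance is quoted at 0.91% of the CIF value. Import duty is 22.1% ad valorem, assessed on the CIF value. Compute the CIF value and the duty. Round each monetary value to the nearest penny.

Let C be the CIF value. C = FOB price + freight + 0.91% × C
C − 0.91% × C = 201322.66 + 4628.69
0.9909 × C = 205951.35
C = 205951.35 / 0.9909 = 207842.72
Insurance premium = 0.91% × 207842.72 = 1891.37
Import duty = 207842.72 × 22.1% = 45933.24

CIF value: GBP 207842.72; import duty: GBP 45933.24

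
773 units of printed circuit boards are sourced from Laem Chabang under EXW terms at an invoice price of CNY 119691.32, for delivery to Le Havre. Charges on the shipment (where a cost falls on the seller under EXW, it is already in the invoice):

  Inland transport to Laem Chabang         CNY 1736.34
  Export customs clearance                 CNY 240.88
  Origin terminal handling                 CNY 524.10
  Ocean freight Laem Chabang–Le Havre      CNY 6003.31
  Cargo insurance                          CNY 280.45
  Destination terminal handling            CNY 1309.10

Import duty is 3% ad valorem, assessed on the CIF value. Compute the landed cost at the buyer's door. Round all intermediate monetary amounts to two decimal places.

Total landed cost: CNY 133639.79

EXW: the seller makes goods available at their premises; the buyer bears all onward costs.
CIF value = EXW price + inland to port + export clearance + origin terminal + freight + insurance = 119691.32 + 1736.34 + 240.88 + 524.10 + 6003.31 + 280.45 = 128476.40
Import duty = 128476.40 × 3% = 3854.29
Buyer bears: inland to port 1736.34 + export clearance 240.88 + origin terminal 524.10 + freight 6003.31 + insurance 280.45 + destination terminal 1309.10 + duty 3854.29 = 13948.47
Landed cost = invoice 119691.32 + 13948.47 = 133639.79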